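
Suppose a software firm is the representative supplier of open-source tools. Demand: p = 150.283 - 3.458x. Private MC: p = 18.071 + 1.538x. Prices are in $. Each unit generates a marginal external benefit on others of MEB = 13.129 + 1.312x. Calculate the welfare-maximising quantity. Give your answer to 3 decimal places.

x* = 39.452

Social marginal cost = private MC − MEB = 4.942 + 0.226x.
Set SMC = demand: 4.942 + 0.226x = 150.283 - 3.458x → x* = 39.4520.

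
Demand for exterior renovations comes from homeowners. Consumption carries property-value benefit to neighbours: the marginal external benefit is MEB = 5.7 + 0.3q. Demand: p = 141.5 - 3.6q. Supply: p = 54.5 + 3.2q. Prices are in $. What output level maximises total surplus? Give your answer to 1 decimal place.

q* = 14.3

Social marginal benefit = demand + MEB = 147.2 - 3.3q.
Set SMB = MC: 147.2 - 3.3q = 54.5 + 3.2q → q* = 14.2615.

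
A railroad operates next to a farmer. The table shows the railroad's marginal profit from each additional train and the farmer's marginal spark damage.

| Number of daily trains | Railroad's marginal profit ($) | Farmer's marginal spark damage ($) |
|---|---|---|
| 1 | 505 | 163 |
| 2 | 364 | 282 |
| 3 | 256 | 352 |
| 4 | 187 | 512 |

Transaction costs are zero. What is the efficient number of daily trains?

Bargaining reaches the level where marginal profit last exceeds marginal spark damage.
That holds through level 2 (364 ≥ 282) but not at 3 (256 < 352).

2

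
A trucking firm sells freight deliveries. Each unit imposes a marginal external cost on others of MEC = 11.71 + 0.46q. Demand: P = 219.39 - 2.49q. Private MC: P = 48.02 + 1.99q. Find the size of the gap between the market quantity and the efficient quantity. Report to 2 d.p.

Market equilibrium (private): 48.02 + 1.99q = 219.39 - 2.49q → q_m = 38.2522.
Social marginal cost = private MC + MEC = 59.73 + 2.45q.
Set SMC = demand: 59.73 + 2.45q = 219.39 - 2.49q → q* = 32.3198.
Gap = |38.2522 − 32.3198| = 5.9324.

5.93 units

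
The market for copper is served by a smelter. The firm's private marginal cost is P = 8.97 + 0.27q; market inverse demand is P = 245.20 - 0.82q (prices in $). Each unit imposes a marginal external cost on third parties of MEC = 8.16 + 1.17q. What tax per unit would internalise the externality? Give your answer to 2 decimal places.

tax = $126.23 per unit

Social marginal cost = private MC + MEC = 17.13 + 1.44q.
Set SMC = demand: 17.13 + 1.44q = 245.20 - 0.82q → q* = 100.9159.
The Pigouvian tax equals MEC at q*: 8.16 + 1.17×100.9159 = 126.2316.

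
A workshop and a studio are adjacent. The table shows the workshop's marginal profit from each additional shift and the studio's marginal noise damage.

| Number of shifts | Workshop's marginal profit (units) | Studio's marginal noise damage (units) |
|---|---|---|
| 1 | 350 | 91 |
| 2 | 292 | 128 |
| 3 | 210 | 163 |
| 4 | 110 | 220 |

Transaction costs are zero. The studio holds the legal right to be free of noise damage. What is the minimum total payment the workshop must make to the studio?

Efficient level: marginal profit ≥ marginal noise damage through level 3, so k* = 3.
With the studio holding the right, the workshop must at least compensate total damage at k*: 91 + 128 + 163 = 382.

382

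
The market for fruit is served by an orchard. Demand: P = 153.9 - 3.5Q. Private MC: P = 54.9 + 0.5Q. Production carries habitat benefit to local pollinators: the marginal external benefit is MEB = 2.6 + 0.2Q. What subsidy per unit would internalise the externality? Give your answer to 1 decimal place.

subsidy = 7.9 per unit

Social marginal cost = private MC − MEB = 52.3 + 0.3Q.
Set SMC = demand: 52.3 + 0.3Q = 153.9 - 3.5Q → Q* = 26.7368.
The Pigouvian subsidy equals MEB at Q*: 2.6 + 0.2×26.7368 = 7.9474.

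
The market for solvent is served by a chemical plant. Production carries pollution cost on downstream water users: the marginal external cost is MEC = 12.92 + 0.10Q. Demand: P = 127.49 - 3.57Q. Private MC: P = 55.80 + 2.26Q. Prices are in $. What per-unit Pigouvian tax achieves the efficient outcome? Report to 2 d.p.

tax = $13.91 per unit

Social marginal cost = private MC + MEC = 68.72 + 2.36Q.
Set SMC = demand: 68.72 + 2.36Q = 127.49 - 3.57Q → Q* = 9.9106.
The Pigouvian tax equals MEC at Q*: 12.92 + 0.10×9.9106 = 13.9111.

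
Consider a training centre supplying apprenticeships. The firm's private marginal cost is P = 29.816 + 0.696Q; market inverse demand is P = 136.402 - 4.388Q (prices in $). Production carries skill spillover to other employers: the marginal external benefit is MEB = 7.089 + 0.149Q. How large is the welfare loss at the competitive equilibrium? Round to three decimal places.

Market equilibrium (private): 29.816 + 0.696Q = 136.402 - 4.388Q → Q_m = 20.9650.
Social marginal cost = private MC − MEB = 22.727 + 0.547Q.
Set SMC = demand: 22.727 + 0.547Q = 136.402 - 4.388Q → Q* = 23.0344.
The welfare-loss triangle has base |Q_m − Q*| and height MEB(Q_m) (the vertical gap between SMC and demand is zero at Q* and MEB at Q_m).
DWL = ½ × 2.0694 × 10.2128 = 10.5672.

DWL = $10.567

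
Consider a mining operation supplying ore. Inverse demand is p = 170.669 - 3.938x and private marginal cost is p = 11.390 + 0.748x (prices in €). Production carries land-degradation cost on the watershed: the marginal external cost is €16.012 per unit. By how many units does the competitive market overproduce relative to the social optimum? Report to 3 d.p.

Market equilibrium (private): 11.390 + 0.748x = 170.669 - 3.938x → x_m = 33.9904.
Social marginal cost = private MC + MEC = 27.402 + 0.748x.
Set SMC = demand: 27.402 + 0.748x = 170.669 - 3.938x → x* = 30.5734.
Gap = |33.9904 − 30.5734| = 3.4170.

3.417 units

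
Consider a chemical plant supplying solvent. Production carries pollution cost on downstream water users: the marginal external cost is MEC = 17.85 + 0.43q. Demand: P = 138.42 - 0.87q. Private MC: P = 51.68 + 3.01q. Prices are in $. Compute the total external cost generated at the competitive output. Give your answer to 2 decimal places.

Market equilibrium (private): 51.68 + 3.01q = 138.42 - 0.87q → q_m = 22.3557.
Total external cost = ∫₀^{q_m} (17.85 + 0.43q) dq = 17.85×22.3557 + ½×0.43×22.3557² = 506.5014.

$506.50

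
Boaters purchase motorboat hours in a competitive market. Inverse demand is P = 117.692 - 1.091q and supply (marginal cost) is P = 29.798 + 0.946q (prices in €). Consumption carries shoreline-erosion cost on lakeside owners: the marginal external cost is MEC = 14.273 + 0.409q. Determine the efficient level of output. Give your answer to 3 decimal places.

Social marginal benefit = demand − MEC = 103.419 - 1.500q.
Set SMB = MC: 103.419 - 1.500q = 29.798 + 0.946q → q* = 30.0985.

q* = 30.099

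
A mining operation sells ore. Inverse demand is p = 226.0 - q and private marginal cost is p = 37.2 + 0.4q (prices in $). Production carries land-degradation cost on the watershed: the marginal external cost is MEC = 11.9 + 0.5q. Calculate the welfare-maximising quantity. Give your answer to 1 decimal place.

q* = 93.1

Social marginal cost = private MC + MEC = 49.1 + 0.9q.
Set SMC = demand: 49.1 + 0.9q = 226.0 - q → q* = 93.1053.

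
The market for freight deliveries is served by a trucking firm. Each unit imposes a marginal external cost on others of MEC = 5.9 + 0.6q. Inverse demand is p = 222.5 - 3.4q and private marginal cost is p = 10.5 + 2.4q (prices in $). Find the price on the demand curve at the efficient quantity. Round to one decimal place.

Social marginal cost = private MC + MEC = 16.4 + 3.0q.
Set SMC = demand: 16.4 + 3.0q = 222.5 - 3.4q → q* = 32.2031.
Consumer price on the demand curve at q*: 222.5 − 3.4×32.2031 = 113.0095.

P = $113.0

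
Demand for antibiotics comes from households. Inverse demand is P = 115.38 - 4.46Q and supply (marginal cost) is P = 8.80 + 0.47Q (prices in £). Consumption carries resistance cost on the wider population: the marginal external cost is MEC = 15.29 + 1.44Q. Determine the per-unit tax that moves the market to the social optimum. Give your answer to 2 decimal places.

Social marginal benefit = demand − MEC = 100.09 - 5.90Q.
Set SMB = MC: 100.09 - 5.90Q = 8.80 + 0.47Q → Q* = 14.3312.
The Pigouvian tax equals MEC at Q*: 15.29 + 1.44×14.3312 = 35.9269.

tax = £35.93 per unit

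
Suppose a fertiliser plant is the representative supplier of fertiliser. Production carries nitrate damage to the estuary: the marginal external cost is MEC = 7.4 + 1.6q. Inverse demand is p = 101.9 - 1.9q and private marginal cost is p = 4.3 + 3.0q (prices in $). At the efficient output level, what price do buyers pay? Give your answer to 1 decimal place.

Social marginal cost = private MC + MEC = 11.7 + 4.6q.
Set SMC = demand: 11.7 + 4.6q = 101.9 - 1.9q → q* = 13.8769.
Consumer price on the demand curve at q*: 101.9 − 1.9×13.8769 = 75.5339.

P = $75.5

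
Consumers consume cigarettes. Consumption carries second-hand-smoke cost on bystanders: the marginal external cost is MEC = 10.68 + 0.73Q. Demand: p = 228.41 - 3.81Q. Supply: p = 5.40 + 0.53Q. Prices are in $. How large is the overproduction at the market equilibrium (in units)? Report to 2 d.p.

9.51 units

Market equilibrium (private): 5.40 + 0.53Q = 228.41 - 3.81Q → Q_m = 51.3848.
Social marginal benefit = demand − MEC = 217.73 - 4.54Q.
Set SMB = MC: 217.73 - 4.54Q = 5.40 + 0.53Q → Q* = 41.8797.
Gap = |51.3848 − 41.8797| = 9.5051.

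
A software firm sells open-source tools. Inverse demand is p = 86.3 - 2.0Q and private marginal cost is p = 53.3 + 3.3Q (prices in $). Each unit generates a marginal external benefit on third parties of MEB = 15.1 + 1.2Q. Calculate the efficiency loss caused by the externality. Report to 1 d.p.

DWL = $62.1

Market equilibrium (private): 53.3 + 3.3Q = 86.3 - 2.0Q → Q_m = 6.2264.
Social marginal cost = private MC − MEB = 38.2 + 2.1Q.
Set SMC = demand: 38.2 + 2.1Q = 86.3 - 2.0Q → Q* = 11.7317.
The loss is the area between SMC and demand from Q* to Q_m; with linear curves that's a triangle of height MEB(Q_m).
DWL = ½ × 5.5053 × 22.5717 = 62.1320.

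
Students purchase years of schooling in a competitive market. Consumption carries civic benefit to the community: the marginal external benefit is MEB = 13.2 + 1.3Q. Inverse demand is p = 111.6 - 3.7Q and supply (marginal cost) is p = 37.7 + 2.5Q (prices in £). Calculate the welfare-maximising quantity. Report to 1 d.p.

Social marginal benefit = demand + MEB = 124.8 - 2.4Q.
Set SMB = MC: 124.8 - 2.4Q = 37.7 + 2.5Q → Q* = 17.7755.

Q* = 17.8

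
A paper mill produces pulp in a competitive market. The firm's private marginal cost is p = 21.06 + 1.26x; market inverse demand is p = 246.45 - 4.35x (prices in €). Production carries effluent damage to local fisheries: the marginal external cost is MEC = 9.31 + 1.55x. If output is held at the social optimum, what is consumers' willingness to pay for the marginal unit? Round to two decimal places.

P = €115.17

Social marginal cost = private MC + MEC = 30.37 + 2.81x.
Set SMC = demand: 30.37 + 2.81x = 246.45 - 4.35x → x* = 30.1788.
Consumer price on the demand curve at x*: 246.45 − 4.35×30.1788 = 115.1722.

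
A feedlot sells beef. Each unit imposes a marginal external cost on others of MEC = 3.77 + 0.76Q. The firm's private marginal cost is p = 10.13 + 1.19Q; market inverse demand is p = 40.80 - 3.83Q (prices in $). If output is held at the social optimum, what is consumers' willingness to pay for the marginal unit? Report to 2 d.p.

Social marginal cost = private MC + MEC = 13.90 + 1.95Q.
Set SMC = demand: 13.90 + 1.95Q = 40.80 - 3.83Q → Q* = 4.6540.
Consumer price on the demand curve at Q*: 40.80 − 3.83×4.6540 = 22.9752.

P = $22.98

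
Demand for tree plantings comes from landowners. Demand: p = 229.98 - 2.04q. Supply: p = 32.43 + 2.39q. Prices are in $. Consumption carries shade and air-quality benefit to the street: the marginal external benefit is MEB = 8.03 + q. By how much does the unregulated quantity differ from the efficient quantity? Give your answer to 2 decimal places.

15.34 units

Market equilibrium (private): 32.43 + 2.39q = 229.98 - 2.04q → q_m = 44.5937.
Social marginal benefit = demand + MEB = 238.01 - 1.04q.
Set SMB = MC: 238.01 - 1.04q = 32.43 + 2.39q → q* = 59.9359.
Gap = |44.5937 − 59.9359| = 15.3422.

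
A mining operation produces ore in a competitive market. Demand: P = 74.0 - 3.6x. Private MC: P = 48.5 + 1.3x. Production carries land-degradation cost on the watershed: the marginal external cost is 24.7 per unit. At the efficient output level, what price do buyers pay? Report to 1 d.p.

Social marginal cost = private MC + MEC = 73.2 + 1.3x.
Set SMC = demand: 73.2 + 1.3x = 74.0 - 3.6x → x* = 0.1633.
Consumer price on the demand curve at x*: 74.0 − 3.6×0.1633 = 73.4121.

P = 73.4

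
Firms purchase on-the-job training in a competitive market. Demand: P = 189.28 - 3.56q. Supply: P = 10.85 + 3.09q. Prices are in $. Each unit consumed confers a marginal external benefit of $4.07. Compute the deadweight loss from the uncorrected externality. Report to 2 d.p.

DWL = $1.25

Market equilibrium (private): 10.85 + 3.09q = 189.28 - 3.56q → q_m = 26.8316.
Social marginal benefit = demand + MEB = 193.35 - 3.56q.
Set SMB = MC: 193.35 - 3.56q = 10.85 + 3.09q → q* = 27.4436.
Between q* and q_m the wedge SMB − MC runs linearly from 0 to MEB(q_m), so the loss is a triangle.
DWL = ½ × 0.6120 × 4.0700 = 1.2454.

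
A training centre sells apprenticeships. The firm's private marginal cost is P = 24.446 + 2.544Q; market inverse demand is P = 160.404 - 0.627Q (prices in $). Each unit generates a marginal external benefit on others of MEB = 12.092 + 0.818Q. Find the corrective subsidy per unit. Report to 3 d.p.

subsidy = $63.560 per unit

Social marginal cost = private MC − MEB = 12.354 + 1.726Q.
Set SMC = demand: 12.354 + 1.726Q = 160.404 - 0.627Q → Q* = 62.9197.
The Pigouvian subsidy equals MEB at Q*: 12.092 + 0.818×62.9197 = 63.5603.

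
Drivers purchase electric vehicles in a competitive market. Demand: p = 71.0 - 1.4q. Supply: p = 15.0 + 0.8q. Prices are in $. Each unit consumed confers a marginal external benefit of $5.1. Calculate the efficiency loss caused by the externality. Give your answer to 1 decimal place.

Market equilibrium (private): 15.0 + 0.8q = 71.0 - 1.4q → q_m = 25.4545.
Social marginal benefit = demand + MEB = 76.1 - 1.4q.
Set SMB = MC: 76.1 - 1.4q = 15.0 + 0.8q → q* = 27.7727.
Height of the DWL triangle at q_m is SMB(q_m) − MC(q_m) = MEB(q_m) = 5.1000.
DWL = ½ × 2.3182 × 5.1000 = 5.9114.

DWL = $5.9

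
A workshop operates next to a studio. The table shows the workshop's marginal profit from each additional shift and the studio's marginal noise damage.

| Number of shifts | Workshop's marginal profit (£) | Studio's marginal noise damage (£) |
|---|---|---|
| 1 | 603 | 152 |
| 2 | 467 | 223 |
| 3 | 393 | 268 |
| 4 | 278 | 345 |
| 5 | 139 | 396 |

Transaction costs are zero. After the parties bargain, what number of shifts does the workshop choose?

Bargaining reaches the level where marginal profit last exceeds marginal noise damage.
That holds through level 3 (393 ≥ 268) but not at 4 (278 < 345).

3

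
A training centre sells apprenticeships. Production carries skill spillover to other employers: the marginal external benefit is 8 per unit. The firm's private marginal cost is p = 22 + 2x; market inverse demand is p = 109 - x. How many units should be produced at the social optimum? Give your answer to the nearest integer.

Social marginal cost = private MC − MEB = 14 + 2x.
Set SMC = demand: 14 + 2x = 109 - x → x* = 31.6667.

x* = 32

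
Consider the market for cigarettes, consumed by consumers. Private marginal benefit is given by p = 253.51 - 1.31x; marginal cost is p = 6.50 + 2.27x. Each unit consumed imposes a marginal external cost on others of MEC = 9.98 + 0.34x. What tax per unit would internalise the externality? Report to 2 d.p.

tax = 30.54 per unit

Social marginal benefit = demand − MEC = 243.53 - 1.65x.
Set SMB = MC: 243.53 - 1.65x = 6.50 + 2.27x → x* = 60.4668.
The Pigouvian tax equals MEC at x*: 9.98 + 0.34×60.4668 = 30.5387.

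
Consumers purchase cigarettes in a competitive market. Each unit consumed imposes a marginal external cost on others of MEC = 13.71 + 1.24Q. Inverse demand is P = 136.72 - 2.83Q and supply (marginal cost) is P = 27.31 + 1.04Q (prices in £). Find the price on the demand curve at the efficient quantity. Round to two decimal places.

Social marginal benefit = demand − MEC = 123.01 - 4.07Q.
Set SMB = MC: 123.01 - 4.07Q = 27.31 + 1.04Q → Q* = 18.7280.
Consumer price on the demand curve at Q*: 136.72 − 2.83×18.7280 = 83.7198.

P = £83.72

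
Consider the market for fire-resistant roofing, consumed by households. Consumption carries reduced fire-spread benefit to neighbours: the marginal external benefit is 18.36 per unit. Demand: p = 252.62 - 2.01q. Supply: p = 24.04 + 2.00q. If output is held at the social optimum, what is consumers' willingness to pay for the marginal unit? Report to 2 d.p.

P = 128.84

Social marginal benefit = demand + MEB = 270.98 - 2.01q.
Set SMB = MC: 270.98 - 2.01q = 24.04 + 2.00q → q* = 61.5810.
Consumer price on the demand curve at q*: 252.62 − 2.01×61.5810 = 128.8422.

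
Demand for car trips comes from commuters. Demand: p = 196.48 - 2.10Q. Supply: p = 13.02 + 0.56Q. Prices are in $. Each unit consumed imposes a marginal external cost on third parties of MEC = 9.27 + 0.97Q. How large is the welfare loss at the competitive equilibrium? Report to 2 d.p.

DWL = $799.17

Market equilibrium (private): 13.02 + 0.56Q = 196.48 - 2.10Q → Q_m = 68.9699.
Social marginal benefit = demand − MEC = 187.21 - 3.07Q.
Set SMB = MC: 187.21 - 3.07Q = 13.02 + 0.56Q → Q* = 47.9862.
The welfare-loss triangle has base |Q_m − Q*| and height MEC(Q_m) (the vertical gap between SMB and MC is zero at Q* and MEC at Q_m).
DWL = ½ × 20.9837 × 76.1708 = 799.1726.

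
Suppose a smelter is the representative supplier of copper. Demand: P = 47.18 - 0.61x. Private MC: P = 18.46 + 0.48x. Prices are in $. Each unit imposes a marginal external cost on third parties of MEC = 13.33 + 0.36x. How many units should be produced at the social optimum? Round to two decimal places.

Social marginal cost = private MC + MEC = 31.79 + 0.84x.
Set SMC = demand: 31.79 + 0.84x = 47.18 - 0.61x → x* = 10.6138.

x* = 10.61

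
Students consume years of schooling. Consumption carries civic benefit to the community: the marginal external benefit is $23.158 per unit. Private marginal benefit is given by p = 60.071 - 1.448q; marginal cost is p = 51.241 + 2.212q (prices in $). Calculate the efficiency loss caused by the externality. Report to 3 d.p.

DWL = $73.264

Market equilibrium (private): 51.241 + 2.212q = 60.071 - 1.448q → q_m = 2.4126.
Social marginal benefit = demand + MEB = 83.229 - 1.448q.
Set SMB = MC: 83.229 - 1.448q = 51.241 + 2.212q → q* = 8.7399.
Height of the DWL triangle at q_m is SMB(q_m) − MC(q_m) = MEB(q_m) = 23.1580.
DWL = ½ × 6.3273 × 23.1580 = 73.2638.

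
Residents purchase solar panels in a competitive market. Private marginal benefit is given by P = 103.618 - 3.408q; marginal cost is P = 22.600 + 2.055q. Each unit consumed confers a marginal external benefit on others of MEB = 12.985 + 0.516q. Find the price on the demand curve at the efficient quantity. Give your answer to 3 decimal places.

Social marginal benefit = demand + MEB = 116.603 - 2.892q.
Set SMB = MC: 116.603 - 2.892q = 22.600 + 2.055q → q* = 19.0020.
Consumer price on the demand curve at q*: 103.618 − 3.408×19.0020 = 38.8592.

P = 38.859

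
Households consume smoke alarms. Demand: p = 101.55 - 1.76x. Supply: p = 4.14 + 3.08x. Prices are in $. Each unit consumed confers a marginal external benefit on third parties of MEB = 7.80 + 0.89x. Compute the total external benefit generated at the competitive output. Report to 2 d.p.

$337.23

Market equilibrium (private): 4.14 + 3.08x = 101.55 - 1.76x → x_m = 20.1260.
Total external benefit = ∫₀^{x_m} (7.80 + 0.89x) dx = 7.80×20.1260 + ½×0.89×20.1260² = 337.2327.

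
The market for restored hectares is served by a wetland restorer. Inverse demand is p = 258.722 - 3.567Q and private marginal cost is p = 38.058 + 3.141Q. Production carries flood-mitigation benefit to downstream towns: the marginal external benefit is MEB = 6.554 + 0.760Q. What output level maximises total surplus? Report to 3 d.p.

Social marginal cost = private MC − MEB = 31.504 + 2.381Q.
Set SMC = demand: 31.504 + 2.381Q = 258.722 - 3.567Q → Q* = 38.2007.

Q* = 38.201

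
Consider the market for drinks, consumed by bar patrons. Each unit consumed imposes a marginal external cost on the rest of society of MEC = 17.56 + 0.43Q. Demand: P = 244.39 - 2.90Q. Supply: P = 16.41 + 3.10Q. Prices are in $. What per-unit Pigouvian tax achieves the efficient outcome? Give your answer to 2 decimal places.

Social marginal benefit = demand − MEC = 226.83 - 3.33Q.
Set SMB = MC: 226.83 - 3.33Q = 16.41 + 3.10Q → Q* = 32.7247.
The Pigouvian tax equals MEC at Q*: 17.56 + 0.43×32.7247 = 31.6316.

tax = $31.63 per unit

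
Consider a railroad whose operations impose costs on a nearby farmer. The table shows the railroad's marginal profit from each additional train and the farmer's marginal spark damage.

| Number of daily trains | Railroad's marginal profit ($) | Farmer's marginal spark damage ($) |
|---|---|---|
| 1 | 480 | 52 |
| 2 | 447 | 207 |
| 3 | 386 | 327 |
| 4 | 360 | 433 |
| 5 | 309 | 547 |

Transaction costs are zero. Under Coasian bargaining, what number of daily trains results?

Bargaining reaches the level where marginal profit last exceeds marginal spark damage.
That holds through level 3 (386 ≥ 327) but not at 4 (360 < 433).

3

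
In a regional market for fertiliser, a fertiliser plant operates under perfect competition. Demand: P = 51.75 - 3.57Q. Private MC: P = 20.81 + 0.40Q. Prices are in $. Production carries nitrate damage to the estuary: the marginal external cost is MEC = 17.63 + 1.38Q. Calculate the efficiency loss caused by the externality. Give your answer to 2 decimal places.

DWL = $75.30

Market equilibrium (private): 20.81 + 0.40Q = 51.75 - 3.57Q → Q_m = 7.7935.
Social marginal cost = private MC + MEC = 38.44 + 1.78Q.
Set SMC = demand: 38.44 + 1.78Q = 51.75 - 3.57Q → Q* = 2.4879.
Between Q* and Q_m the wedge SMC − demand runs linearly from 0 to MEC(Q_m), so the loss is a triangle.
DWL = ½ × 5.3056 × 28.3850 = 75.2997.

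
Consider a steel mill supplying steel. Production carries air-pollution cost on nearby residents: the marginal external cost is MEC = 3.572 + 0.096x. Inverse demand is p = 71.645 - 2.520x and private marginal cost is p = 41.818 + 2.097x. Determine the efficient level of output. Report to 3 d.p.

Social marginal cost = private MC + MEC = 45.390 + 2.193x.
Set SMC = demand: 45.390 + 2.193x = 71.645 - 2.520x → x* = 5.5708.

x* = 5.571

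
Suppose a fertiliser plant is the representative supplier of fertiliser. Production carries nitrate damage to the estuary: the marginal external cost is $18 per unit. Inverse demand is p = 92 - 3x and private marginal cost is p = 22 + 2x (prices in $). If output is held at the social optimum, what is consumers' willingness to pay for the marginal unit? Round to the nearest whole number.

Social marginal cost = private MC + MEC = 40 + 2x.
Set SMC = demand: 40 + 2x = 92 - 3x → x* = 10.4000.
Consumer price on the demand curve at x*: 92 − 3×10.4000 = 60.8000.

P = $61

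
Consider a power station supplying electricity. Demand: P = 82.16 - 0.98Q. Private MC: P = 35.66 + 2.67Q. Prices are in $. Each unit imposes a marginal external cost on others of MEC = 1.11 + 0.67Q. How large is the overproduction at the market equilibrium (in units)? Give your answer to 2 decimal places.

2.23 units

Market equilibrium (private): 35.66 + 2.67Q = 82.16 - 0.98Q → Q_m = 12.7397.
Social marginal cost = private MC + MEC = 36.77 + 3.34Q.
Set SMC = demand: 36.77 + 3.34Q = 82.16 - 0.98Q → Q* = 10.5069.
Gap = |12.7397 − 10.5069| = 2.2328.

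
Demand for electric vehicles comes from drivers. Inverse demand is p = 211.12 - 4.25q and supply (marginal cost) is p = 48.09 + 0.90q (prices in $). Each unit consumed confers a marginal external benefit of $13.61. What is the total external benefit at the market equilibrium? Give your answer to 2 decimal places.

Market equilibrium (private): 48.09 + 0.90q = 211.12 - 4.25q → q_m = 31.6563.
Total external benefit = MEB × q_m = 13.61 × 31.6563 = 430.8422.

$430.84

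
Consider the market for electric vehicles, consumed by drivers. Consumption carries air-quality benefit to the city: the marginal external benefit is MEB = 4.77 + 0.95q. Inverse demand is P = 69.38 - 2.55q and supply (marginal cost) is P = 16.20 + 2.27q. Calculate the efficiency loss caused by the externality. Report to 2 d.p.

Market equilibrium (private): 16.20 + 2.27q = 69.38 - 2.55q → q_m = 11.0332.
Social marginal benefit = demand + MEB = 74.15 - 1.60q.
Set SMB = MC: 74.15 - 1.60q = 16.20 + 2.27q → q* = 14.9742.
The welfare-loss triangle has base |q_m − q*| and height MEB(q_m) (the vertical gap between SMB and MC is zero at q* and MEB at q_m).
DWL = ½ × 3.9410 × 15.2515 = 30.0531.

DWL = 30.05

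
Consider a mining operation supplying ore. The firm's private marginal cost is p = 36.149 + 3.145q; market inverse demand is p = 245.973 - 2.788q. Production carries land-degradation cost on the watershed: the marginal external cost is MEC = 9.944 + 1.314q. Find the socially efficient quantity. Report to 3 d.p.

q* = 27.581

Social marginal cost = private MC + MEC = 46.093 + 4.459q.
Set SMC = demand: 46.093 + 4.459q = 245.973 - 2.788q → q* = 27.5811.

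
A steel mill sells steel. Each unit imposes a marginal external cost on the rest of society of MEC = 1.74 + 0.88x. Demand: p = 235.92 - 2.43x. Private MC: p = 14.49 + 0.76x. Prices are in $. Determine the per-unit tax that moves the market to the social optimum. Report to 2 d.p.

tax = $49.24 per unit

Social marginal cost = private MC + MEC = 16.23 + 1.64x.
Set SMC = demand: 16.23 + 1.64x = 235.92 - 2.43x → x* = 53.9779.
The Pigouvian tax equals MEC at x*: 1.74 + 0.88×53.9779 = 49.2406.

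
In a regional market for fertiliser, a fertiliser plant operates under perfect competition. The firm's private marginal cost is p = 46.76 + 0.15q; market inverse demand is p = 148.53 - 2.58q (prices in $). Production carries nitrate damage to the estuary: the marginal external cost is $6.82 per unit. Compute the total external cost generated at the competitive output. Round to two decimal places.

Market equilibrium (private): 46.76 + 0.15q = 148.53 - 2.58q → q_m = 37.2784.
Total external cost = MEC × q_m = 6.82 × 37.2784 = 254.2387.

$254.24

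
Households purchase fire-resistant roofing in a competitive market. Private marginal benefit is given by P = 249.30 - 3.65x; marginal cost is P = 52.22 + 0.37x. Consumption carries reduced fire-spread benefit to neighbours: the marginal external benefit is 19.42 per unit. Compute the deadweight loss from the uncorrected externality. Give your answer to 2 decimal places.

DWL = 46.91

Market equilibrium (private): 52.22 + 0.37x = 249.30 - 3.65x → x_m = 49.0249.
Social marginal benefit = demand + MEB = 268.72 - 3.65x.
Set SMB = MC: 268.72 - 3.65x = 52.22 + 0.37x → x* = 53.8557.
Between x* and x_m the wedge SMB − MC runs linearly from 0 to MEB(x_m), so the loss is a triangle.
DWL = ½ × 4.8308 × 19.4200 = 46.9071.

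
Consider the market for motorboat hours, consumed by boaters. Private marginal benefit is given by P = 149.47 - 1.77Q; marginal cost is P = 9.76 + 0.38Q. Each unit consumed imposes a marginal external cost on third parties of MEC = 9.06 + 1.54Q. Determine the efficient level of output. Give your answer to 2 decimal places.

Q* = 35.41

Social marginal benefit = demand − MEC = 140.41 - 3.31Q.
Set SMB = MC: 140.41 - 3.31Q = 9.76 + 0.38Q → Q* = 35.4065.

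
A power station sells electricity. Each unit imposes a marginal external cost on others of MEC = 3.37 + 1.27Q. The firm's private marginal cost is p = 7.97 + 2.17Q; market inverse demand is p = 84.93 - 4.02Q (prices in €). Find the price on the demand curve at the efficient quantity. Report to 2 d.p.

P = €45.27

Social marginal cost = private MC + MEC = 11.34 + 3.44Q.
Set SMC = demand: 11.34 + 3.44Q = 84.93 - 4.02Q → Q* = 9.8646.
Consumer price on the demand curve at Q*: 84.93 − 4.02×9.8646 = 45.2743.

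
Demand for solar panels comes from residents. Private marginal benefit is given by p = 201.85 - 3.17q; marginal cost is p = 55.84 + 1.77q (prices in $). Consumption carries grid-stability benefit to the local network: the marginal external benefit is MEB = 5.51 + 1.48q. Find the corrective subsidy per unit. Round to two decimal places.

subsidy = $70.32 per unit

Social marginal benefit = demand + MEB = 207.36 - 1.69q.
Set SMB = MC: 207.36 - 1.69q = 55.84 + 1.77q → q* = 43.7919.
The Pigouvian subsidy equals MEB at q*: 5.51 + 1.48×43.7919 = 70.3220.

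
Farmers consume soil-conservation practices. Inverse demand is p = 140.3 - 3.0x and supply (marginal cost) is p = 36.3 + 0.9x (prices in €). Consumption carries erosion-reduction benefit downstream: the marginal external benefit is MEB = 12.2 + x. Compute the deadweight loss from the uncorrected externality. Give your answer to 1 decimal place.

DWL = €260.5

Market equilibrium (private): 36.3 + 0.9x = 140.3 - 3.0x → x_m = 26.6667.
Social marginal benefit = demand + MEB = 152.5 - 2.0x.
Set SMB = MC: 152.5 - 2.0x = 36.3 + 0.9x → x* = 40.0690.
The loss is the area between SMB and MC from x* to x_m; with linear curves that's a triangle of height MEB(x_m).
DWL = ½ × 13.4023 × 38.8667 = 260.4516.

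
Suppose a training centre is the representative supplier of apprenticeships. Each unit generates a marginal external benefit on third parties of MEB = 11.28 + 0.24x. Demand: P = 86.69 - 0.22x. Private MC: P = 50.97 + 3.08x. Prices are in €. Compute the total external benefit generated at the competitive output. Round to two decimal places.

Market equilibrium (private): 50.97 + 3.08x = 86.69 - 0.22x → x_m = 10.8242.
Total external benefit = ∫₀^{x_m} (11.28 + 0.24x) dx = 11.28×10.8242 + ½×0.24×10.8242² = 136.1566.

€136.16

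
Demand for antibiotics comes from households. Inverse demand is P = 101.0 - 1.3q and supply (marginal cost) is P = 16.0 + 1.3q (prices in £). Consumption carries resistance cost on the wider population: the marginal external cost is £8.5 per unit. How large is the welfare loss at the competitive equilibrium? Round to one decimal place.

Market equilibrium (private): 16.0 + 1.3q = 101.0 - 1.3q → q_m = 32.6923.
Social marginal benefit = demand − MEC = 92.5 - 1.3q.
Set SMB = MC: 92.5 - 1.3q = 16.0 + 1.3q → q* = 29.4231.
The loss is the area between SMB and MC from q* to q_m; with linear curves that's a triangle of height MEC(q_m).
DWL = ½ × 3.2692 × 8.5000 = 13.8941.

DWL = £13.9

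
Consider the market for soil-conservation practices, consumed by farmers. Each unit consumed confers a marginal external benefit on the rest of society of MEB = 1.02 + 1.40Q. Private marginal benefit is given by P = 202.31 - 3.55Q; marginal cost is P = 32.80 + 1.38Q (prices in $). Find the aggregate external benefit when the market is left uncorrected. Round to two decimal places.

$862.62

Market equilibrium (private): 32.80 + 1.38Q = 202.31 - 3.55Q → Q_m = 34.3834.
Total external benefit = ∫₀^{Q_m} (1.02 + 1.40Q) dQ = 1.02×34.3834 + ½×1.40×34.3834² = 862.6238.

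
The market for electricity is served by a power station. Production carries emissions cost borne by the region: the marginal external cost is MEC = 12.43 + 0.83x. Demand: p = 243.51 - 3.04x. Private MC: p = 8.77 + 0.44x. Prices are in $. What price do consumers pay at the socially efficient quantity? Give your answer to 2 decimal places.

Social marginal cost = private MC + MEC = 21.20 + 1.27x.
Set SMC = demand: 21.20 + 1.27x = 243.51 - 3.04x → x* = 51.5800.
Consumer price on the demand curve at x*: 243.51 − 3.04×51.5800 = 86.7068.

P = $86.71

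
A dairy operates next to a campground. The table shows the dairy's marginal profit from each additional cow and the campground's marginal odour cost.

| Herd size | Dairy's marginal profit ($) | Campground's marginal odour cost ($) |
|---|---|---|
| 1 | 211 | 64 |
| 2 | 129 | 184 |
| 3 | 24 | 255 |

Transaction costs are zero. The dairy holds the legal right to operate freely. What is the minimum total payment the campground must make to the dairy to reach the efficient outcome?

Left alone the dairy would choose level 3 (marginal profit stays positive).
Efficient level: k* = 1 (marginal profit ≥ marginal odour cost through 1).
The campground must at least cover the dairy's forgone profit from cutting 3→1: 129 + 24 = 153.

$153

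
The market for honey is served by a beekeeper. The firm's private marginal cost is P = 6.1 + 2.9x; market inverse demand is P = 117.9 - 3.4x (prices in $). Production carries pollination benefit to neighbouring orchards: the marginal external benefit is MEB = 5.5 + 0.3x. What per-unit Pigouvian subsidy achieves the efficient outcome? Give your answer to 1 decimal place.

Social marginal cost = private MC − MEB = 0.6 + 2.6x.
Set SMC = demand: 0.6 + 2.6x = 117.9 - 3.4x → x* = 19.5500.
The Pigouvian subsidy equals MEB at x*: 5.5 + 0.3×19.5500 = 11.3650.

subsidy = $11.4 per unit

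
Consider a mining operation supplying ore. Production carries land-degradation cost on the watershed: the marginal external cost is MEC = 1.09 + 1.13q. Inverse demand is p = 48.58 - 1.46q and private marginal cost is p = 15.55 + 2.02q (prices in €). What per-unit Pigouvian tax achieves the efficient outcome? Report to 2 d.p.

Social marginal cost = private MC + MEC = 16.64 + 3.15q.
Set SMC = demand: 16.64 + 3.15q = 48.58 - 1.46q → q* = 6.9284.
The Pigouvian tax equals MEC at q*: 1.09 + 1.13×6.9284 = 8.9191.

tax = €8.92 per unit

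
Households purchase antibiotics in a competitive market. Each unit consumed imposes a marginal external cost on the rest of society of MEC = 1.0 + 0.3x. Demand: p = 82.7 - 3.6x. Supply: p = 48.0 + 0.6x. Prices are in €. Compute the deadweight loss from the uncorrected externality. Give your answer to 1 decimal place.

Market equilibrium (private): 48.0 + 0.6x = 82.7 - 3.6x → x_m = 8.2619.
Social marginal benefit = demand − MEC = 81.7 - 3.9x.
Set SMB = MC: 81.7 - 3.9x = 48.0 + 0.6x → x* = 7.4889.
Between x* and x_m the wedge MC − SMB runs linearly from 0 to MEC(x_m), so the loss is a triangle.
DWL = ½ × 0.7730 × 3.4786 = 1.3445.

DWL = €1.3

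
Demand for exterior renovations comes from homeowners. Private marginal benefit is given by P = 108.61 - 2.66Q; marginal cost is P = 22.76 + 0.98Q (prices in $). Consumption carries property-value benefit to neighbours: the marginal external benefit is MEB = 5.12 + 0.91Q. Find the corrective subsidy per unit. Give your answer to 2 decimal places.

subsidy = $35.44 per unit

Social marginal benefit = demand + MEB = 113.73 - 1.75Q.
Set SMB = MC: 113.73 - 1.75Q = 22.76 + 0.98Q → Q* = 33.3223.
The Pigouvian subsidy equals MEB at Q*: 5.12 + 0.91×33.3223 = 35.4433.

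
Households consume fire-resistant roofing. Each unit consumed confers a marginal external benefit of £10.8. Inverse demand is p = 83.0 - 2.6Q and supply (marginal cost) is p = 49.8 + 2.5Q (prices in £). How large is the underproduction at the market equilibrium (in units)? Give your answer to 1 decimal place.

Market equilibrium (private): 49.8 + 2.5Q = 83.0 - 2.6Q → Q_m = 6.5098.
Social marginal benefit = demand + MEB = 93.8 - 2.6Q.
Set SMB = MC: 93.8 - 2.6Q = 49.8 + 2.5Q → Q* = 8.6275.
Gap = |6.5098 − 8.6275| = 2.1177.

2.1 units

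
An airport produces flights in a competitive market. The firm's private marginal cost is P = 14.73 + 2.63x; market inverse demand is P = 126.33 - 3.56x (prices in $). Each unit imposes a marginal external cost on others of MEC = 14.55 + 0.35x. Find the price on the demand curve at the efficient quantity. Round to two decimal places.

P = $73.50

Social marginal cost = private MC + MEC = 29.28 + 2.98x.
Set SMC = demand: 29.28 + 2.98x = 126.33 - 3.56x → x* = 14.8394.
Consumer price on the demand curve at x*: 126.33 − 3.56×14.8394 = 73.5017.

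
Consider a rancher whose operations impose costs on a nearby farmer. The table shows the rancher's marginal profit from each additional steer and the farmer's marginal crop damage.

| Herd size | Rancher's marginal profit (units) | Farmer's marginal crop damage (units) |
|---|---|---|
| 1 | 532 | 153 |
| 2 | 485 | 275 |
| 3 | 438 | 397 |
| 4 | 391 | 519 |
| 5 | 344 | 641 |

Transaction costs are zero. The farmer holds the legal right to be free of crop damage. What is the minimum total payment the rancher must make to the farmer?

825

Efficient level: marginal profit ≥ marginal crop damage through level 3, so k* = 3.
With the farmer holding the right, the rancher must at least compensate total damage at k*: 153 + 275 + 397 = 825.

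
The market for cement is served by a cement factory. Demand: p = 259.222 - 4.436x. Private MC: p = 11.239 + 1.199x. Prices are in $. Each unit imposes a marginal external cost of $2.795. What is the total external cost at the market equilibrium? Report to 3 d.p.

Market equilibrium (private): 11.239 + 1.199x = 259.222 - 4.436x → x_m = 44.0076.
Total external cost = MEC × x_m = 2.795 × 44.0076 = 123.0012.

$123.001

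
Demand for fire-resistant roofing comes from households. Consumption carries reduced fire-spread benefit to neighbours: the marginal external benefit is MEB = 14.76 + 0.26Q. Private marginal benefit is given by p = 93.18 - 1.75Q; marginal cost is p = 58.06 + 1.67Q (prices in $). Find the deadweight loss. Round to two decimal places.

Market equilibrium (private): 58.06 + 1.67Q = 93.18 - 1.75Q → Q_m = 10.2690.
Social marginal benefit = demand + MEB = 107.94 - 1.49Q.
Set SMB = MC: 107.94 - 1.49Q = 58.06 + 1.67Q → Q* = 15.7848.
The loss is the area between SMB and MC from Q* to Q_m; with linear curves that's a triangle of height MEB(Q_m).
DWL = ½ × 5.5158 × 17.4299 = 48.0699.

DWL = $48.07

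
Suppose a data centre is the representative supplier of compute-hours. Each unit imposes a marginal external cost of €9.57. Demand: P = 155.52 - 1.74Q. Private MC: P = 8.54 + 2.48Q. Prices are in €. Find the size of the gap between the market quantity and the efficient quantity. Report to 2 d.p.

Market equilibrium (private): 8.54 + 2.48Q = 155.52 - 1.74Q → Q_m = 34.8294.
Social marginal cost = private MC + MEC = 18.11 + 2.48Q.
Set SMC = demand: 18.11 + 2.48Q = 155.52 - 1.74Q → Q* = 32.5616.
Gap = |34.8294 − 32.5616| = 2.2678.

2.27 units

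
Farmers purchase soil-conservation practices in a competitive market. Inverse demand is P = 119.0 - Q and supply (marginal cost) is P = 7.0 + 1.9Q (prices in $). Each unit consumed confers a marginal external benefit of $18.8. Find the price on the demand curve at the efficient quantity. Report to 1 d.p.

P = $73.9

Social marginal benefit = demand + MEB = 137.8 - Q.
Set SMB = MC: 137.8 - Q = 7.0 + 1.9Q → Q* = 45.1034.
Consumer price on the demand curve at Q*: 119.0 − 1.0×45.1034 = 73.8966.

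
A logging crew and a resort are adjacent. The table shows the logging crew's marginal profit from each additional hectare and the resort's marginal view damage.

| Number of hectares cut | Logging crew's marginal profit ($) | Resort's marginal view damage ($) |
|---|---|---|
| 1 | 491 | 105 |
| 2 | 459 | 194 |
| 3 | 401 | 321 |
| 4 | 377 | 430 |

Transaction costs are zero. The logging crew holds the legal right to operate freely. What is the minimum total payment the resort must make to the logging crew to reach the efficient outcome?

$377

Left alone the logging crew would choose level 4 (marginal profit stays positive).
Efficient level: k* = 3 (marginal profit ≥ marginal view damage through 3).
The resort must at least cover the logging crew's forgone profit from cutting 4→3: 377 = 377.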